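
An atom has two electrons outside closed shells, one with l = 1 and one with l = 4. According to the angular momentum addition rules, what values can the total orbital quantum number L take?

L runs from |1 − 4| = 3 to 1 + 4 = 5.
Allowed values: L = 3, 4, 5.

L = 3, 4, 5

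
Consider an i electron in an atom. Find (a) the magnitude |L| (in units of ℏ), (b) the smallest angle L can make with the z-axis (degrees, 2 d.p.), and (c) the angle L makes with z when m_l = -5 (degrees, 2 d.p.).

|L| = √42 ℏ ≈ 6.481ℏ; θ_min ≈ 22.21°; θ(m_l=-5) ≈ 140.49°

An i state has l = 6.
|L| = ℏ√(6·7) = √42 ℏ ≈ 6.481ℏ.
cos θ_min = 6/√42, so θ_min ≈ 22.21°.
For m_l = -5: cos θ = -5/√42, θ ≈ 140.49°.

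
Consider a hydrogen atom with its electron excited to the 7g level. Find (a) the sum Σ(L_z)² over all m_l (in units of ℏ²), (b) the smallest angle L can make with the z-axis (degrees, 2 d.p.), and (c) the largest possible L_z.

Σ(L_z)² = 60 ℏ²; θ_min ≈ 26.57°; L_z,max = 4ℏ

The 7g level has l = 4.
Σ m_l² = 60, so Σ(L_z)² = 60 ℏ².
cos θ_min = 4/√20, so θ_min ≈ 26.57°.
L_z,max = lℏ = 4ℏ.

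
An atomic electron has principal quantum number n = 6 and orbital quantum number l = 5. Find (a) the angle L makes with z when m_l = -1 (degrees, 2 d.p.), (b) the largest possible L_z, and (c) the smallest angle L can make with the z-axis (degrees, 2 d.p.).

θ(m_l=-1) ≈ 100.52°; L_z,max = 5ℏ; θ_min ≈ 24.09°

For m_l = -1: cos θ = -1/√30, θ ≈ 100.52°.
L_z,max = lℏ = 5ℏ.
cos θ_min = 5/√30, so θ_min ≈ 24.09°.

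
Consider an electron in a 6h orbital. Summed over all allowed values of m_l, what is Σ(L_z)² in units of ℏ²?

The 6h subshell has l = 5.
m_l ∈ {-5, -4, -3, -2, -1, 0, 1, 2, 3, 4, 5}.
Σ m_l² = 2·(1 + 4 + 9 + 16 + 25) = 110.

Σ(L_z)² = 110 ℏ²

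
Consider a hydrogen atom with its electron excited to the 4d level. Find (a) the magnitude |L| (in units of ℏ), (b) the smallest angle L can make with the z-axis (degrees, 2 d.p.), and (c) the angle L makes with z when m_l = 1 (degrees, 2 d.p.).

|L| = √6 ℏ ≈ 2.449ℏ; θ_min ≈ 35.26°; θ(m_l=1) ≈ 65.91°

The 4d level has l = 2.
|L| = ℏ√(2·3) = √6 ℏ ≈ 2.449ℏ.
cos θ_min = 2/√6, so θ_min ≈ 35.26°.
For m_l = 1: cos θ = 1/√6, θ ≈ 65.91°.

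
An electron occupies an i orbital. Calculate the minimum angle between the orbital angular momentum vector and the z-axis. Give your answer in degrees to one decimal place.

For an i orbital, l = 6.
|L| = √(l(l+1)) ℏ = √42 ℏ.
The smallest angle corresponds to the largest L_z, i.e. m_l = l = 6, giving L_z = 6ℏ.
cos θ_min = 6/√42, so θ_min ≈ 22.2°.

θ_min ≈ 22.2°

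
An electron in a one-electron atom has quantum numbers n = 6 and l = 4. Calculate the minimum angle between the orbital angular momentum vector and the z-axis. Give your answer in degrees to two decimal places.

|L| = √(l(l+1)) ℏ = 2√5 ℏ.
The smallest angle corresponds to the largest L_z, i.e. m_l = l = 4, giving L_z = 4ℏ.
cos θ_min = 4/√20, so θ_min ≈ 26.57°.

θ_min ≈ 26.57°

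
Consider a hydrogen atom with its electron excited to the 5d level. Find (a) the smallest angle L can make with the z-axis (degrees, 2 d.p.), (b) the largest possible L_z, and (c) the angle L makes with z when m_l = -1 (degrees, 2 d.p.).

θ_min ≈ 35.26°; L_z,max = 2ℏ; θ(m_l=-1) ≈ 114.09°

The 5d level has l = 2.
cos θ_min = 2/√6, so θ_min ≈ 35.26°.
L_z,max = lℏ = 2ℏ.
For m_l = -1: cos θ = -1/√6, θ ≈ 114.09°.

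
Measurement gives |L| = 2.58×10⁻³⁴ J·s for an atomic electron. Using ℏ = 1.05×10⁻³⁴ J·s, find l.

Dividing by ℏ: |L|/ℏ ≈ 2.457.
l(l+1) ≈ 2.457² ≈ 6.04, so l = 2.

l = 2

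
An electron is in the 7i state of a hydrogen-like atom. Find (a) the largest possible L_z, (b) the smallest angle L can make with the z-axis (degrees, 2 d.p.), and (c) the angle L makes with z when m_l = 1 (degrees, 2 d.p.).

L_z,max = 6ℏ; θ_min ≈ 22.21°; θ(m_l=1) ≈ 81.12°

7i means n = 7, l = 6.
L_z,max = lℏ = 6ℏ.
cos θ_min = 6/√42, so θ_min ≈ 22.21°.
For m_l = 1: cos θ = 1/√42, θ ≈ 81.12°.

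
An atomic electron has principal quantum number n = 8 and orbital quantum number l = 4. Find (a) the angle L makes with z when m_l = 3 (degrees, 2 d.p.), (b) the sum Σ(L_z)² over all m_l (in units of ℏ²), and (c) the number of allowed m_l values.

θ(m_l=3) ≈ 47.87°; Σ(L_z)² = 60 ℏ²; 9 values

For m_l = 3: cos θ = 3/√20, θ ≈ 47.87°.
Σ m_l² = 60, so Σ(L_z)² = 60 ℏ².
There are 2l+1 = 9 values of m_l.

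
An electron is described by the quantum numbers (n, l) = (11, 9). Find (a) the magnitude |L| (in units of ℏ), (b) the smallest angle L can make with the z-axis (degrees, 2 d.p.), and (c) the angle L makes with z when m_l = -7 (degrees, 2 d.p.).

|L| = ℏ√(9·10) = 3√10 ℏ ≈ 9.487ℏ.
cos θ_min = 9/√90, so θ_min ≈ 18.43°.
For m_l = -7: cos θ = -7/√90, θ ≈ 137.55°.

|L| = 3√10 ℏ ≈ 9.487ℏ; θ_min ≈ 18.43°; θ(m_l=-7) ≈ 137.55°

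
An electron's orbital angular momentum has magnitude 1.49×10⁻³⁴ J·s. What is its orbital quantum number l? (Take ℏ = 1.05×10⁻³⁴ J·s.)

Dividing by ℏ: |L|/ℏ ≈ 1.419.
Set l(l+1) = 2.01; the integer solution is l = 1.

l = 1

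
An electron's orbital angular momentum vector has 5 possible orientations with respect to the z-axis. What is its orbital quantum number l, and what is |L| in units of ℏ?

l = 2, |L| = √6 ℏ ≈ 2.449ℏ

5 = 2l + 1, so l = (5−1)/2 = 2.
Then |L| = √(l(l+1)) ℏ = √6 ℏ.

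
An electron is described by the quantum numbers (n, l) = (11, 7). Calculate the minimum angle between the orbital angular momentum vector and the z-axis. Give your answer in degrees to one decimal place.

|L|² = l(l+1)ℏ² = 56ℏ², so |L| = 2√14 ℏ.
The smallest angle corresponds to the largest L_z, i.e. m_l = l = 7, giving L_z = 7ℏ.
cos θ_min = 7/√56, so θ_min ≈ 20.7°.

θ_min ≈ 20.7°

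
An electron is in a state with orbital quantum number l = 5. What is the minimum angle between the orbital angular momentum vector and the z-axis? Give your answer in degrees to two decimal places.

|L|² = l(l+1)ℏ² = 30ℏ², so |L| = √30 ℏ.
The smallest angle corresponds to the largest L_z, i.e. m_l = l = 5, giving L_z = 5ℏ.
cos θ_min = 5/√30, so θ_min ≈ 24.09°.

θ_min ≈ 24.09°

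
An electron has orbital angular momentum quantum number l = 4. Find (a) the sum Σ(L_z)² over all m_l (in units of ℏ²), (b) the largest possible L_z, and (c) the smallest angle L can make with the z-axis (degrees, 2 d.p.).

Σ(L_z)² = 60 ℏ²; L_z,max = 4ℏ; θ_min ≈ 26.57°

Σ m_l² = 60, so Σ(L_z)² = 60 ℏ².
L_z,max = lℏ = 4ℏ.
cos θ_min = 4/√20, so θ_min ≈ 26.57°.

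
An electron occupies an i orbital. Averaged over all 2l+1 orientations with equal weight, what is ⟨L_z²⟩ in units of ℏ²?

⟨L_z²⟩ = 14 ℏ²

For an i orbital, l = 6.
m_l ∈ {-6, -5, -4, -3, -2, -1, 0, 1, 2, 3, 4, 5, 6}.
⟨L_z²⟩ = ℏ²·l(l+1)/3 = 14ℏ².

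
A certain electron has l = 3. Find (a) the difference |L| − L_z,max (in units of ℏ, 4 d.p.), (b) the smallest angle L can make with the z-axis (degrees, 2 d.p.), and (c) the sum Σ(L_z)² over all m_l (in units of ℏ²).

|L| − L_z,max = (2√3 − 3)ℏ ≈ 0.4641ℏ.
cos θ_min = 3/√12, so θ_min ≈ 30.00°.
Σ m_l² = 28, so Σ(L_z)² = 28 ℏ².

|L|−L_z,max ≈ 0.4641ℏ; θ_min ≈ 30.00°; Σ(L_z)² = 28 ℏ²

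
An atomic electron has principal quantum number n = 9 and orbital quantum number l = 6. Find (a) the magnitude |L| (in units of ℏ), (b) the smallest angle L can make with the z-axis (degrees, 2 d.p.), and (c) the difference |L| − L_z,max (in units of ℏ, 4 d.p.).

|L| = ℏ√(6·7) = √42 ℏ ≈ 6.481ℏ.
cos θ_min = 6/√42, so θ_min ≈ 22.21°.
|L| − L_z,max = (√42 − 6)ℏ ≈ 0.4807ℏ.

|L| = √42 ℏ ≈ 6.481ℏ; θ_min ≈ 22.21°; |L|−L_z,max ≈ 0.4807ℏ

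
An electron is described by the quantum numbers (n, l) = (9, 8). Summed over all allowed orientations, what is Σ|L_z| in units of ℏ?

Σ|L_z| = 72 ℏ

The allowed m_l values are -8, -7, -6, -5, -4, -3, -2, -1, 0, 1, 2, 3, 4, 5, 6, 7, 8.
Σ|m_l| = 2(1+2+…+8) = 72.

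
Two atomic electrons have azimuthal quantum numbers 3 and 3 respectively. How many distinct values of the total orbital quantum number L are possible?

7

The total orbital quantum number L ranges from |l₁ − l₂| to l₁ + l₂ in integer steps.
L ∈ {0, 1, 2, 3, 4, 5, 6}.
That is 7 values.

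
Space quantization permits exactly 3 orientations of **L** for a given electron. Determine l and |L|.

2l + 1 = 3 ⇒ l = 1.
Then |L| = √(l(l+1)) ℏ = √2 ℏ.

l = 1, |L| = √2 ℏ ≈ 1.414ℏ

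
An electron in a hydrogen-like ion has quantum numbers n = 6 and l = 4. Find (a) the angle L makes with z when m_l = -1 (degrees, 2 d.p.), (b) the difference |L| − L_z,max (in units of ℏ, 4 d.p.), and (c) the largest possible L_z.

For m_l = -1: cos θ = -1/√20, θ ≈ 102.92°.
|L| − L_z,max = (2√5 − 4)ℏ ≈ 0.4721ℏ.
L_z,max = lℏ = 4ℏ.

θ(m_l=-1) ≈ 102.92°; |L|−L_z,max ≈ 0.4721ℏ; L_z,max = 4ℏ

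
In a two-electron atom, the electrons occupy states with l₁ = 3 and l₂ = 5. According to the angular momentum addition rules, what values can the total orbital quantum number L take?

The total orbital quantum number L ranges from |l₁ − l₂| to l₁ + l₂ in integer steps.
L ∈ {2, 3, 4, 5, 6, 7, 8}.

L = 2, 3, 4, 5, 6, 7, 8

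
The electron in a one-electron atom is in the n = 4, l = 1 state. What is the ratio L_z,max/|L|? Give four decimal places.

|L| = √2 ℏ ≈ 1.4142ℏ, while L_z,max = lℏ = 1ℏ.
L_z,max/|L| = 1/√2 = 0.7071.

L_z,max/|L| = 0.7071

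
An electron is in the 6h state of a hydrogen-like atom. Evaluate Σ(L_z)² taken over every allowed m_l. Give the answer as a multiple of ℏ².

6h means n = 6, l = 5.
m_l ∈ {-5, -4, -3, -2, -1, 0, 1, 2, 3, 4, 5}.
Σ m_l² = 2·(1 + 4 + 9 + 16 + 25) = 110.

Σ(L_z)² = 110 ℏ²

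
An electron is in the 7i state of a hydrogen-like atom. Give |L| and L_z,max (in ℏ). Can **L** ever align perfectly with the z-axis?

7i means n = 7, l = 6.
|L| = √42 ℏ ≈ 6.4807ℏ, while L_z,max = lℏ = 6ℏ.
Since |L| > L_z,max, the vector can never point exactly along z; the closest it comes is θ_min = arccos(6/√42) ≈ 22.2°.

No: L_z,max = 6ℏ < |L| = √42 ℏ ≈ 6.481ℏ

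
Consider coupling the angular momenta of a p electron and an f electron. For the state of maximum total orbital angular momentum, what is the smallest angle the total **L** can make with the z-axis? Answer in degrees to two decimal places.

θ_min ≈ 26.57°

By the triangle rule, |l₁ − l₂| ≤ L ≤ l₁ + l₂.
L ∈ {2, 3, 4}.
The maximum is L = 4, with |L_tot| = ℏ√(4·5) = 2√5 ℏ.
The minimum angle with z is arccos(4/√20) ≈ 26.57°.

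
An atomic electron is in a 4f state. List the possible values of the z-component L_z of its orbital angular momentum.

4f means n = 4, l = 3.
L_z = m_l ℏ with m_l ranging from −l to +l in integer steps.
For l = 3: m_l ∈ {-3, -2, -1, 0, 1, 2, 3}.

L_z ∈ {−3ℏ, −2ℏ, −ℏ, 0, ℏ, 2ℏ, 3ℏ}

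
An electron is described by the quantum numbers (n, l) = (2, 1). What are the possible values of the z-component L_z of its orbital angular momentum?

L_z = m_l ℏ with m_l ranging from −l to +l in integer steps.
For l = 1: m_l ∈ {-1, 0, 1}.

L_z ∈ {−ℏ, 0, ℏ}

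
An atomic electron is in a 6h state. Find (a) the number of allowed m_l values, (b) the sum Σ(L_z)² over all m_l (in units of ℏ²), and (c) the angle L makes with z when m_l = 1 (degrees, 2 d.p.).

11 values; Σ(L_z)² = 110 ℏ²; θ(m_l=1) ≈ 79.48°

The 6h subshell has l = 5.
There are 2l+1 = 11 values of m_l.
Σ m_l² = 110, so Σ(L_z)² = 110 ℏ².
For m_l = 1: cos θ = 1/√30, θ ≈ 79.48°.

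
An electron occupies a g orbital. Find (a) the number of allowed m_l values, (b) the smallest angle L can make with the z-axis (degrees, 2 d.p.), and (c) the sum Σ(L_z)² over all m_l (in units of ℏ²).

A g state has l = 4.
There are 2l+1 = 9 values of m_l.
cos θ_min = 4/√20, so θ_min ≈ 26.57°.
Σ m_l² = 60, so Σ(L_z)² = 60 ℏ².

9 values; θ_min ≈ 26.57°; Σ(L_z)² = 60 ℏ²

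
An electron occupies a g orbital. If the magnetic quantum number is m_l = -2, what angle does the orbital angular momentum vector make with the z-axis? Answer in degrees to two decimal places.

A g state has l = 4.
|L| = √(l(l+1)) ℏ = 2√5 ℏ.
L_z = m_l ℏ = −2ℏ.
cos θ = L_z/|L| = -2/√20, so θ ≈ 116.57°.

θ ≈ 116.57°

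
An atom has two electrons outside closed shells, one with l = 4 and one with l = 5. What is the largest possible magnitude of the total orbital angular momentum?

By the triangle rule, |l₁ − l₂| ≤ L ≤ l₁ + l₂.
So L can be 1, 2, 3, 4, 5, 6, 7, 8, 9.
The largest magnitude corresponds to L = 9: |L_tot| = ℏ√(9·10) = 3√10 ℏ.

|L_tot|_max = 3√10 ℏ ≈ 9.487ℏ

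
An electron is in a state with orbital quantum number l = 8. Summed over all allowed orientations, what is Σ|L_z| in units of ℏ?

m_l ∈ {-8, -7, -6, -5, -4, -3, -2, -1, 0, 1, 2, 3, 4, 5, 6, 7, 8}.
Σ|m_l| = 2(1+2+…+8) = 72.

Σ|L_z| = 72 ℏ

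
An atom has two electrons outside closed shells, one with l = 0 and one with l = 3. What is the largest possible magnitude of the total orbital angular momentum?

|L_tot|_max = 2√3 ℏ ≈ 3.464ℏ

The total orbital quantum number L ranges from |l₁ − l₂| to l₁ + l₂ in integer steps.
L ∈ {3}.
The largest magnitude corresponds to L = 3: |L_tot| = ℏ√(3·4) = 2√3 ℏ.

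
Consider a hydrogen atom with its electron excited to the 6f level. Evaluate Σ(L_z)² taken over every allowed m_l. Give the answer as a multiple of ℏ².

The 6f level has l = 3.
m_l runs from −3 to 3, i.e. {-3, -2, -1, 0, 1, 2, 3}.
Σ m_l² = 2·(1 + 4 + 9) = 28.

Σ(L_z)² = 28 ℏ²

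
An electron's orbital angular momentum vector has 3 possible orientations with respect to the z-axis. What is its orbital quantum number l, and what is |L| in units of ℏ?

2l + 1 = 3 ⇒ l = 1.
Then |L| = √(l(l+1)) ℏ = √2 ℏ.

l = 1, |L| = √2 ℏ ≈ 1.414ℏ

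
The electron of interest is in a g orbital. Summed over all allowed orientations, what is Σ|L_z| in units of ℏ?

For a g orbital, l = 4.
The allowed m_l values are -4, -3, -2, -1, 0, 1, 2, 3, 4.
Σ|m_l| = 2·4(4+1)/2 = 20.

Σ|L_z| = 20 ℏ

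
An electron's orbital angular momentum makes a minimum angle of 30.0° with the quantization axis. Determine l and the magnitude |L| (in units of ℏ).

cos²θ_min = l/(l+1) = 0.7500.
Solving: l = 3.
Then |L| = ℏ√(3·4) = 2√3 ℏ.

l = 3, |L| = 2√3 ℏ ≈ 3.464ℏ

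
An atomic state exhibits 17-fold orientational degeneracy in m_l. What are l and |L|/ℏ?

17 = 2l + 1, so l = (17−1)/2 = 8.
|L| = ℏ√(l(l+1)) = ℏ√(8·9) = 6√2 ℏ.

l = 8, |L| = 6√2 ℏ ≈ 8.485ℏ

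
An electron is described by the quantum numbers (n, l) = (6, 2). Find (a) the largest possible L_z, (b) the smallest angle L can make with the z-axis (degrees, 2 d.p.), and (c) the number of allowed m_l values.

L_z,max = lℏ = 2ℏ.
cos θ_min = 2/√6, so θ_min ≈ 35.26°.
There are 2l+1 = 5 values of m_l.

L_z,max = 2ℏ; θ_min ≈ 35.26°; 5 values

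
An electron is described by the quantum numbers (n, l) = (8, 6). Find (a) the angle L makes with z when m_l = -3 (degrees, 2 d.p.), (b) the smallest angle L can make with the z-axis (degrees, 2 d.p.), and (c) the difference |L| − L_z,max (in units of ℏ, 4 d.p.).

For m_l = -3: cos θ = -3/√42, θ ≈ 117.58°.
cos θ_min = 6/√42, so θ_min ≈ 22.21°.
|L| − L_z,max = (√42 − 6)ℏ ≈ 0.4807ℏ.

θ(m_l=-3) ≈ 117.58°; θ_min ≈ 22.21°; |L|−L_z,max ≈ 0.4807ℏ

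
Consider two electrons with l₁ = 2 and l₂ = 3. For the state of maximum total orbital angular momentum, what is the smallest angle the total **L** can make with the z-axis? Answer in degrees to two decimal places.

θ_min ≈ 24.09°

By the triangle rule, |l₁ − l₂| ≤ L ≤ l₁ + l₂.
L ∈ {1, 2, 3, 4, 5}.
The maximum is L = 5, with |L_tot| = ℏ√(5·6) = √30 ℏ.
The minimum angle with z is arccos(5/√30) ≈ 24.09°.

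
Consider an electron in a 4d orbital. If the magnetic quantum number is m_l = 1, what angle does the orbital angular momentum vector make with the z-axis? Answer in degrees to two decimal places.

The 4d subshell has l = 2.
|L| = ℏ√(l(l+1)) = √6 ℏ.
L_z = m_l ℏ = 1ℏ.
cos θ = L_z/|L| = 1/√6, so θ ≈ 65.91°.

θ ≈ 65.91°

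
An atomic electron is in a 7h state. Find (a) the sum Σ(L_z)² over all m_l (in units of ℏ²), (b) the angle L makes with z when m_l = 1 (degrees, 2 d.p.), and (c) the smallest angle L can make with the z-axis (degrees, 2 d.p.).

Σ(L_z)² = 110 ℏ²; θ(m_l=1) ≈ 79.48°; θ_min ≈ 24.09°

For 7h, l = 5.
Σ m_l² = 110, so Σ(L_z)² = 110 ℏ².
For m_l = 1: cos θ = 1/√30, θ ≈ 79.48°.
cos θ_min = 5/√30, so θ_min ≈ 24.09°.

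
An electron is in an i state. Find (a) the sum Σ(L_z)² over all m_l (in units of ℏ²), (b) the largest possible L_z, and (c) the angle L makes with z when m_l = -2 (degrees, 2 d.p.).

Σ(L_z)² = 182 ℏ²; L_z,max = 6ℏ; θ(m_l=-2) ≈ 107.98°

The letter i corresponds to l = 6.
Σ m_l² = 182, so Σ(L_z)² = 182 ℏ².
L_z,max = lℏ = 6ℏ.
For m_l = -2: cos θ = -2/√42, θ ≈ 107.98°.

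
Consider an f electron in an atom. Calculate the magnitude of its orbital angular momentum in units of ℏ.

|L| = 2√3 ℏ ≈ 3.464ℏ

An f state has l = 3.
|L| = ℏ√(l(l+1)) = ℏ√(3·4) = 2√3 ℏ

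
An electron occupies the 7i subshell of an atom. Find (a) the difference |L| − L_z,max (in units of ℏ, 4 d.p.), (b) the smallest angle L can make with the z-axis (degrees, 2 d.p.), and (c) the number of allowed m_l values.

|L|−L_z,max ≈ 0.4807ℏ; θ_min ≈ 22.21°; 13 values

7i means n = 7, l = 6.
|L| − L_z,max = (√42 − 6)ℏ ≈ 0.4807ℏ.
cos θ_min = 6/√42, so θ_min ≈ 22.21°.
There are 2l+1 = 13 values of m_l.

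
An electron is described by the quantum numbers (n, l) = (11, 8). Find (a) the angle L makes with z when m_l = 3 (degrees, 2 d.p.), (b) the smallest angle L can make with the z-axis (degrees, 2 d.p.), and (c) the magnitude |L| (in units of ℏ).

For m_l = 3: cos θ = 3/√72, θ ≈ 69.30°.
cos θ_min = 8/√72, so θ_min ≈ 19.47°.
|L| = ℏ√(8·9) = 6√2 ℏ ≈ 8.485ℏ.

θ(m_l=3) ≈ 69.30°; θ_min ≈ 19.47°; |L| = 6√2 ℏ ≈ 8.485ℏ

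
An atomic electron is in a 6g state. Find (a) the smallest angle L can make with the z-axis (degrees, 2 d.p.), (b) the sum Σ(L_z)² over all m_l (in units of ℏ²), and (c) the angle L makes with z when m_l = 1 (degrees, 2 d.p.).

θ_min ≈ 26.57°; Σ(L_z)² = 60 ℏ²; θ(m_l=1) ≈ 77.08°

The 6g subshell has l = 4.
cos θ_min = 4/√20, so θ_min ≈ 26.57°.
Σ m_l² = 60, so Σ(L_z)² = 60 ℏ².
For m_l = 1: cos θ = 1/√20, θ ≈ 77.08°.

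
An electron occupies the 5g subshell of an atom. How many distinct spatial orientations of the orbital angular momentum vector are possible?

5g means n = 5, l = 4.
The number of m_l values is 2l + 1 = 2·4 + 1 = 9.

9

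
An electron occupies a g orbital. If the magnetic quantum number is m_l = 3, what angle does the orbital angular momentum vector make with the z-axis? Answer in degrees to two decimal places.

The letter g corresponds to l = 4.
|L| = ℏ√(l(l+1)) = 2√5 ℏ.
L_z = m_l ℏ = 3ℏ.
cos θ = L_z/|L| = 3/√20, so θ ≈ 47.87°.

θ ≈ 47.87°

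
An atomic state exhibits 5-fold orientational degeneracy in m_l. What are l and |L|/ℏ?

5 = 2l + 1, so l = (5−1)/2 = 2.
|L| = ℏ√(l(l+1)) = ℏ√(2·3) = √6 ℏ.

l = 2, |L| = √6 ℏ ≈ 2.449ℏ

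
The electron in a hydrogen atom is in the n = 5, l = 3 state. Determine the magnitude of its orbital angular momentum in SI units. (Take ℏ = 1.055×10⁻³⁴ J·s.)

|L| = 3.655×10⁻³⁴ J·s

|L| = ℏ√(l(l+1)) = ℏ√(3·4) = 2√3 ℏ
Numerically, |L| = 3.464 × (1.055×10⁻³⁴ J·s) = 3.655×10⁻³⁴ J·s.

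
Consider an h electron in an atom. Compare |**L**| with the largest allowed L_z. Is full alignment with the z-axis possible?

No: L_z,max = 5ℏ < |L| = √30 ℏ ≈ 5.477ℏ

H corresponds to l = 5.
|L| = √30 ℏ ≈ 5.4772ℏ, while L_z,max = lℏ = 5ℏ.
Since |L| > L_z,max, the vector can never point exactly along z; the closest it comes is θ_min = arccos(5/√30) ≈ 24.1°.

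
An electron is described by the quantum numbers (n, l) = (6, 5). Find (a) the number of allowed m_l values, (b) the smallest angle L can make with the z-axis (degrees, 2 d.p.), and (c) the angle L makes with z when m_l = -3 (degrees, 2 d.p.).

11 values; θ_min ≈ 24.09°; θ(m_l=-3) ≈ 123.21°

There are 2l+1 = 11 values of m_l.
cos θ_min = 5/√30, so θ_min ≈ 24.09°.
For m_l = -3: cos θ = -3/√30, θ ≈ 123.21°.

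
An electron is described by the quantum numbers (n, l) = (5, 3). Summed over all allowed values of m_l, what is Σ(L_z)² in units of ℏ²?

Σ(L_z)² = 28 ℏ²

m_l runs from −3 to 3, i.e. {-3, -2, -1, 0, 1, 2, 3}.
Summing m² from −3 to 3: Σ m_l² = 28.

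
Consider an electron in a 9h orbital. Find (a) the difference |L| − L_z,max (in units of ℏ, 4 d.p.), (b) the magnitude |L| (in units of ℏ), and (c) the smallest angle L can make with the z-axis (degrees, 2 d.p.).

For 9h, l = 5.
|L| − L_z,max = (√30 − 5)ℏ ≈ 0.4772ℏ.
|L| = ℏ√(5·6) = √30 ℏ ≈ 5.477ℏ.
cos θ_min = 5/√30, so θ_min ≈ 24.09°.

|L|−L_z,max ≈ 0.4772ℏ; |L| = √30 ℏ ≈ 5.477ℏ; θ_min ≈ 24.09°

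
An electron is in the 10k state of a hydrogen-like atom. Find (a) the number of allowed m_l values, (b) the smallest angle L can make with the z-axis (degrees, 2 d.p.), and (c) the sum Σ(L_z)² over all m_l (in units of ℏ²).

The 10k subshell has l = 7.
There are 2l+1 = 15 values of m_l.
cos θ_min = 7/√56, so θ_min ≈ 20.70°.
Σ m_l² = 280, so Σ(L_z)² = 280 ℏ².

15 values; θ_min ≈ 20.70°; Σ(L_z)² = 280 ℏ²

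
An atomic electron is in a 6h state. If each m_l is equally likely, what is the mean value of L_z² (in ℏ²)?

⟨L_z²⟩ = 10 ℏ²

For 6h, l = 5.
m_l ∈ {-5, -4, -3, -2, -1, 0, 1, 2, 3, 4, 5}.
Average of L_z² over 11 states: 110/11 ℏ² = 10 ℏ².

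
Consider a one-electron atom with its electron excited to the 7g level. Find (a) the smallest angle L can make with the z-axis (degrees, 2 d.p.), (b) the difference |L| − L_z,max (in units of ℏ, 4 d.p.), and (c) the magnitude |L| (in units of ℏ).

The 7g level has l = 4.
cos θ_min = 4/√20, so θ_min ≈ 26.57°.
|L| − L_z,max = (2√5 − 4)ℏ ≈ 0.4721ℏ.
|L| = ℏ√(4·5) = 2√5 ℏ ≈ 4.472ℏ.

θ_min ≈ 26.57°; |L|−L_z,max ≈ 0.4721ℏ; |L| = 2√5 ℏ ≈ 4.472ℏ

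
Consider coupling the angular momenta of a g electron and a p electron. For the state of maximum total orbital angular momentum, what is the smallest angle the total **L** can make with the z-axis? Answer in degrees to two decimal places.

By the triangle rule, |l₁ − l₂| ≤ L ≤ l₁ + l₂.
Allowed values: L = 3, 4, 5.
The maximum is L = 5, with |L_tot| = ℏ√(5·6) = √30 ℏ.
The minimum angle with z is arccos(5/√30) ≈ 24.09°.

θ_min ≈ 24.09°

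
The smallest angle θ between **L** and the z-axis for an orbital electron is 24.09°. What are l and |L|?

cos²θ_min = l/(l+1) = 0.8334.
Solving: l = 5.
Then |L| = ℏ√(5·6) = √30 ℏ.

l = 5, |L| = √30 ℏ ≈ 5.477ℏ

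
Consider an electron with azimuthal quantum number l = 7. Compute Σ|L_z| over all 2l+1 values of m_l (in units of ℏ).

m_l ∈ {-7, -6, -5, -4, -3, -2, -1, 0, 1, 2, 3, 4, 5, 6, 7}.
Σ|m_l| = 2·7(7+1)/2 = 56.

Σ|L_z| = 56 ℏ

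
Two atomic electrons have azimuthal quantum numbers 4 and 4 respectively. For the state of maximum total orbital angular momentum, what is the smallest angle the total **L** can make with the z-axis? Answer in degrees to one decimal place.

Angular momentum addition gives L = |l₁ − l₂|, …, l₁ + l₂.
L ∈ {0, 1, 2, 3, 4, 5, 6, 7, 8}.
The maximum is L = 8, with |L_tot| = ℏ√(8·9) = 6√2 ℏ.
The minimum angle with z is arccos(8/√72) ≈ 19.5°.

θ_min ≈ 19.5°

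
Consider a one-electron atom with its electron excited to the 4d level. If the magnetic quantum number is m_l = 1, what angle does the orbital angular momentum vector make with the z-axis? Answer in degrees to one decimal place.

θ ≈ 65.9°

The 4d level has l = 2.
|L|² = l(l+1)ℏ² = 6ℏ², so |L| = √6 ℏ.
L_z = m_l ℏ = 1ℏ.
cos θ = L_z/|L| = 1/√6, so θ ≈ 65.9°.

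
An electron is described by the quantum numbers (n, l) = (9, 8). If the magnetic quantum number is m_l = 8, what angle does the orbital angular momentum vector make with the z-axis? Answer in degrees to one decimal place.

|L| = √(l(l+1)) ℏ = 6√2 ℏ.
L_z = m_l ℏ = 8ℏ.
cos θ = L_z/|L| = 8/√72, so θ ≈ 19.5°.

θ ≈ 19.5°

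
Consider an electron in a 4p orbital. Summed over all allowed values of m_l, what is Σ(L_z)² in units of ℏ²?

Σ(L_z)² = 2 ℏ²

4p means n = 4, l = 1.
The allowed m_l values are -1, 0, 1.
Σ m_l² = 2·(1) = 2.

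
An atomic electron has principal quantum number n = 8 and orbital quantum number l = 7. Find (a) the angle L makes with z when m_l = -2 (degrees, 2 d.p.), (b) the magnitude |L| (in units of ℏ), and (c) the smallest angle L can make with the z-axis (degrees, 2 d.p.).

For m_l = -2: cos θ = -2/√56, θ ≈ 105.50°.
|L| = ℏ√(7·8) = 2√14 ℏ ≈ 7.483ℏ.
cos θ_min = 7/√56, so θ_min ≈ 20.70°.

θ(m_l=-2) ≈ 105.50°; |L| = 2√14 ℏ ≈ 7.483ℏ; θ_min ≈ 20.70°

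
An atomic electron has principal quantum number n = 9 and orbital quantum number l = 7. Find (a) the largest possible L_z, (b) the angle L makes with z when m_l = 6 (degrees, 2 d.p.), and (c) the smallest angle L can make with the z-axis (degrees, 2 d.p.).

L_z,max = lℏ = 7ℏ.
For m_l = 6: cos θ = 6/√56, θ ≈ 36.70°.
cos θ_min = 7/√56, so θ_min ≈ 20.70°.

L_z,max = 7ℏ; θ(m_l=6) ≈ 36.70°; θ_min ≈ 20.70°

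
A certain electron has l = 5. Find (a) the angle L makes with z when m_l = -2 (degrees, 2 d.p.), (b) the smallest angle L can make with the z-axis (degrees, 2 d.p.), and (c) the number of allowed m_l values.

For m_l = -2: cos θ = -2/√30, θ ≈ 111.42°.
cos θ_min = 5/√30, so θ_min ≈ 24.09°.
There are 2l+1 = 11 values of m_l.

θ(m_l=-2) ≈ 111.42°; θ_min ≈ 24.09°; 11 values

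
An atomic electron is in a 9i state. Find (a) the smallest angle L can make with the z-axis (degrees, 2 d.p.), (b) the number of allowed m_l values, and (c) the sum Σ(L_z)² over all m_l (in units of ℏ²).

θ_min ≈ 22.21°; 13 values; Σ(L_z)² = 182 ℏ²

9i means n = 9, l = 6.
cos θ_min = 6/√42, so θ_min ≈ 22.21°.
There are 2l+1 = 13 values of m_l.
Σ m_l² = 182, so Σ(L_z)² = 182 ℏ².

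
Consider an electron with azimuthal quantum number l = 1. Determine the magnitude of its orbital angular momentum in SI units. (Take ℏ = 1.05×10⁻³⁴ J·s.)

|L| = ℏ√(l(l+1)) = ℏ√(1·2) = √2 ℏ
Numerically, |L| = 1.414 × (1.05×10⁻³⁴ J·s) = 1.48×10⁻³⁴ J·s.

|L| = 1.48×10⁻³⁴ J·s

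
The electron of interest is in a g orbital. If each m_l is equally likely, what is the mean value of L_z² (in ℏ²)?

For a g orbital, l = 4.
m_l ∈ {-4, -3, -2, -1, 0, 1, 2, 3, 4}.
Average of L_z² over 9 states: 60/9 ℏ² = 6.667 ℏ².

⟨L_z²⟩ = 6.667 ℏ²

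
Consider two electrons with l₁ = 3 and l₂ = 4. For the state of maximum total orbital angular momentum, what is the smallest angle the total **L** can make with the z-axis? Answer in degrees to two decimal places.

L runs from |3 − 4| = 1 to 3 + 4 = 7.
So L can be 1, 2, 3, 4, 5, 6, 7.
The maximum is L = 7, with |L_tot| = ℏ√(7·8) = 2√14 ℏ.
The minimum angle with z is arccos(7/√56) ≈ 20.70°.

θ_min ≈ 20.70°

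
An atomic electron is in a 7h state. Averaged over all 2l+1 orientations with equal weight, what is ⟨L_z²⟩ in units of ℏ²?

7h means n = 7, l = 5.
m_l runs from −5 to 5, i.e. {-5, -4, -3, -2, -1, 0, 1, 2, 3, 4, 5}.
⟨L_z²⟩ = ℏ²·l(l+1)/3 = 10ℏ².

⟨L_z²⟩ = 10 ℏ²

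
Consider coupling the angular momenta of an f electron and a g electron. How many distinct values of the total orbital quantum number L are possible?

7

L runs from |3 − 4| = 1 to 3 + 4 = 7.
Allowed values: L = 1, 2, 3, 4, 5, 6, 7.
That is 7 values.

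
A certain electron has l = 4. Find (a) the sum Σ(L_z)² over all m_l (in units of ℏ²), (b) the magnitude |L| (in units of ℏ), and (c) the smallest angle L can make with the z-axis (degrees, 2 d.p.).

Σ(L_z)² = 60 ℏ²; |L| = 2√5 ℏ ≈ 4.472ℏ; θ_min ≈ 26.57°

Σ m_l² = 60, so Σ(L_z)² = 60 ℏ².
|L| = ℏ√(4·5) = 2√5 ℏ ≈ 4.472ℏ.
cos θ_min = 4/√20, so θ_min ≈ 26.57°.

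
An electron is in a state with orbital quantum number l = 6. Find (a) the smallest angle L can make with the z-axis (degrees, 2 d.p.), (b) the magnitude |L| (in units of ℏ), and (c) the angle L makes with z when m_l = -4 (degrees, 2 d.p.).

θ_min ≈ 22.21°; |L| = √42 ℏ ≈ 6.481ℏ; θ(m_l=-4) ≈ 128.11°

cos θ_min = 6/√42, so θ_min ≈ 22.21°.
|L| = ℏ√(6·7) = √42 ℏ ≈ 6.481ℏ.
For m_l = -4: cos θ = -4/√42, θ ≈ 128.11°.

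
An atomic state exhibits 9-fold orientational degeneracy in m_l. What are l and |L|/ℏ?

l = 4, |L| = 2√5 ℏ ≈ 4.472ℏ

2l + 1 = 9 ⇒ l = 4.
Then |L| = √(l(l+1)) ℏ = 2√5 ℏ.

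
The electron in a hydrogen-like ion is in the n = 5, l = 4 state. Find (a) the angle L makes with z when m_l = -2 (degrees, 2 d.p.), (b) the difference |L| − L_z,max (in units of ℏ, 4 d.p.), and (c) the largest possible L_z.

θ(m_l=-2) ≈ 116.57°; |L|−L_z,max ≈ 0.4721ℏ; L_z,max = 4ℏ

For m_l = -2: cos θ = -2/√20, θ ≈ 116.57°.
|L| − L_z,max = (2√5 − 4)ℏ ≈ 0.4721ℏ.
L_z,max = lℏ = 4ℏ.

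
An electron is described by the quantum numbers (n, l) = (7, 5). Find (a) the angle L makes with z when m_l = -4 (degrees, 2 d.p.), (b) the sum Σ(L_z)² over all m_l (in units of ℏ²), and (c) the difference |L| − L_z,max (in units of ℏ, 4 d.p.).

For m_l = -4: cos θ = -4/√30, θ ≈ 136.91°.
Σ m_l² = 110, so Σ(L_z)² = 110 ℏ².
|L| − L_z,max = (√30 − 5)ℏ ≈ 0.4772ℏ.

θ(m_l=-4) ≈ 136.91°; Σ(L_z)² = 110 ℏ²; |L|−L_z,max ≈ 0.4772ℏ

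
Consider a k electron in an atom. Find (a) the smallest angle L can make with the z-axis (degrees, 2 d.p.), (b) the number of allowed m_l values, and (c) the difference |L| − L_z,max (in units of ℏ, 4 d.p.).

θ_min ≈ 20.70°; 15 values; |L|−L_z,max ≈ 0.4833ℏ

A k state has l = 7.
cos θ_min = 7/√56, so θ_min ≈ 20.70°.
There are 2l+1 = 15 values of m_l.
|L| − L_z,max = (2√14 − 7)ℏ ≈ 0.4833ℏ.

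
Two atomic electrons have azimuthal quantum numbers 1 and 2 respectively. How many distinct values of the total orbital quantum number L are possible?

3

By the triangle rule, |l₁ − l₂| ≤ L ≤ l₁ + l₂.
L ∈ {1, 2, 3}.
That is 3 values.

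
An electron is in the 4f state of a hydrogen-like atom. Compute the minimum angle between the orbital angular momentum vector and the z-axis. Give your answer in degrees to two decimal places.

4f means n = 4, l = 3.
|L| = √(l(l+1)) ℏ = 2√3 ℏ.
The smallest angle corresponds to the largest L_z, i.e. m_l = l = 3, giving L_z = 3ℏ.
cos θ_min = 3/√12, so θ_min ≈ 30.00°.

θ_min ≈ 30.00°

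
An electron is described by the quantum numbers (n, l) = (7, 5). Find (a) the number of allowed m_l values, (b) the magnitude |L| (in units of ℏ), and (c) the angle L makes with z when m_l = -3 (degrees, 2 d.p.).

11 values; |L| = √30 ℏ ≈ 5.477ℏ; θ(m_l=-3) ≈ 123.21°

There are 2l+1 = 11 values of m_l.
|L| = ℏ√(5·6) = √30 ℏ ≈ 5.477ℏ.
For m_l = -3: cos θ = -3/√30, θ ≈ 123.21°.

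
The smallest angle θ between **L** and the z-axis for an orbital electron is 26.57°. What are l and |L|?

At minimum angle, m_l = l, so cos θ = l/√(l(l+1)); cos²θ = l/(l+1) = 0.7999.
Solving: l = 4.
Then |L| = ℏ√(4·5) = 2√5 ℏ.

l = 4, |L| = 2√5 ℏ ≈ 4.472ℏ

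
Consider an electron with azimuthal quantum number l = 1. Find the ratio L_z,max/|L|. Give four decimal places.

L_z,max/|L| = 0.7071

|L| = √2 ℏ ≈ 1.4142ℏ, while L_z,max = lℏ = 1ℏ.
L_z,max/|L| = 1/√2 = 0.7071.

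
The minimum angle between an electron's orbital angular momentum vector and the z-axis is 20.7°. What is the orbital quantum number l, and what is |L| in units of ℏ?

l = 7, |L| = 2√14 ℏ ≈ 7.483ℏ

At minimum angle, m_l = l, so cos θ = l/√(l(l+1)); cos²θ = l/(l+1) = 0.8751.
Thus l = 0.8751/(1 − 0.8751) ≈ 7.
Then |L| = ℏ√(7·8) = 2√14 ℏ.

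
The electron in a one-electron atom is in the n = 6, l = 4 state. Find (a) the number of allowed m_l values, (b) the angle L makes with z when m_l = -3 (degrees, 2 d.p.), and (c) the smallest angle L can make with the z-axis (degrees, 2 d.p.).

9 values; θ(m_l=-3) ≈ 132.13°; θ_min ≈ 26.57°

There are 2l+1 = 9 values of m_l.
For m_l = -3: cos θ = -3/√20, θ ≈ 132.13°.
cos θ_min = 4/√20, so θ_min ≈ 26.57°.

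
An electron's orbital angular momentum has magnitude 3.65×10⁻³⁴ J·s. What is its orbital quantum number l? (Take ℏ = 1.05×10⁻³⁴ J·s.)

|L|/ℏ = (3.65×10⁻³⁴)/(1.05×10⁻³⁴) ≈ 3.476.
l(l+1) ≈ 3.476² ≈ 12.08, so l = 3.

l = 3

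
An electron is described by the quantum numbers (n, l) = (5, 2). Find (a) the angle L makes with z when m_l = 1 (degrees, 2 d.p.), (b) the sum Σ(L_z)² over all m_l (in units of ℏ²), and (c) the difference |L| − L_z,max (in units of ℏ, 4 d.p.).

For m_l = 1: cos θ = 1/√6, θ ≈ 65.91°.
Σ m_l² = 10, so Σ(L_z)² = 10 ℏ².
|L| − L_z,max = (√6 − 2)ℏ ≈ 0.4495ℏ.

θ(m_l=1) ≈ 65.91°; Σ(L_z)² = 10 ℏ²; |L|−L_z,max ≈ 0.4495ℏ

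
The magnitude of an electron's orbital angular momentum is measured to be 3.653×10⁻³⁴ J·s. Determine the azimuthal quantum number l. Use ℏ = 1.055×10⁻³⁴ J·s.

l = 3

Dividing by ℏ: |L|/ℏ ≈ 3.463.
Set l(l+1) = 11.99; the integer solution is l = 3.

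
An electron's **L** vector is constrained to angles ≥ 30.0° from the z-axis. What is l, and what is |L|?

cos θ_min = l/√(l(l+1)) = √(l/(l+1)), so l/(l+1) = cos²(30.0°) = 0.7500.
Thus l = 0.7500/(1 − 0.7500) ≈ 3.
Then |L| = ℏ√(3·4) = 2√3 ℏ.

l = 3, |L| = 2√3 ℏ ≈ 3.464ℏ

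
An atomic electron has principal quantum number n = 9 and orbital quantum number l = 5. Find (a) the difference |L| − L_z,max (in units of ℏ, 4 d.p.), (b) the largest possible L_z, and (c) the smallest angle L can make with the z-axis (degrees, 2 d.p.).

|L|−L_z,max ≈ 0.4772ℏ; L_z,max = 5ℏ; θ_min ≈ 24.09°

|L| − L_z,max = (√30 − 5)ℏ ≈ 0.4772ℏ.
L_z,max = lℏ = 5ℏ.
cos θ_min = 5/√30, so θ_min ≈ 24.09°.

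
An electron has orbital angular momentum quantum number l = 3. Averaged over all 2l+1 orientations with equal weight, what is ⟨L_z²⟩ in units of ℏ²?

⟨L_z²⟩ = 4 ℏ²

m_l runs from −3 to 3, i.e. {-3, -2, -1, 0, 1, 2, 3}.
⟨L_z²⟩ = ℏ²·(Σ m_l²)/(2l+1) = ℏ²·28/7 = 4ℏ².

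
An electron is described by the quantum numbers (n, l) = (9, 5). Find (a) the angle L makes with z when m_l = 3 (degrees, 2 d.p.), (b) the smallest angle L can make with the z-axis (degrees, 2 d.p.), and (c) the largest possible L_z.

θ(m_l=3) ≈ 56.79°; θ_min ≈ 24.09°; L_z,max = 5ℏ

For m_l = 3: cos θ = 3/√30, θ ≈ 56.79°.
cos θ_min = 5/√30, so θ_min ≈ 24.09°.
L_z,max = lℏ = 5ℏ.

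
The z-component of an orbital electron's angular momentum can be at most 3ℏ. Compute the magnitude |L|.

|L| = 2√3 ℏ ≈ 3.464ℏ

The maximum L_z equals lℏ, giving l = 3.
|L| = √(l(l+1)) ℏ = 2√3 ℏ.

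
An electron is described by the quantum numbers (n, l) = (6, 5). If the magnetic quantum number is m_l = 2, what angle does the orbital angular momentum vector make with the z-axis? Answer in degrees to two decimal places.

θ ≈ 68.58°

|L| = ℏ√(l(l+1)) = √30 ℏ.
L_z = m_l ℏ = 2ℏ.
cos θ = L_z/|L| = 2/√30, so θ ≈ 68.58°.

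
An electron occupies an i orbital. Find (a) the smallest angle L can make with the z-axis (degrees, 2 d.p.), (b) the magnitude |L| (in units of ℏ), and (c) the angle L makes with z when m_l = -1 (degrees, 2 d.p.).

For an i orbital, l = 6.
cos θ_min = 6/√42, so θ_min ≈ 22.21°.
|L| = ℏ√(6·7) = √42 ℏ ≈ 6.481ℏ.
For m_l = -1: cos θ = -1/√42, θ ≈ 98.88°.

θ_min ≈ 22.21°; |L| = √42 ℏ ≈ 6.481ℏ; θ(m_l=-1) ≈ 98.88°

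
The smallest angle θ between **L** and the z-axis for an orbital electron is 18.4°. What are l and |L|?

cos θ_min = l/√(l(l+1)) = √(l/(l+1)), so l/(l+1) = cos²(18.4°) = 0.9004.
Thus l = 0.9004/(1 − 0.9004) ≈ 9.
Then |L| = ℏ√(9·10) = 3√10 ℏ.

l = 9, |L| = 3√10 ℏ ≈ 9.487ℏ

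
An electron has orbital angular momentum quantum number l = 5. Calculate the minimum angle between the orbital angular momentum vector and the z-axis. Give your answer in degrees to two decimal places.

θ_min ≈ 24.09°

|L| = √(l(l+1)) ℏ = √30 ℏ.
The smallest angle corresponds to the largest L_z, i.e. m_l = l = 5, giving L_z = 5ℏ.
cos θ_min = 5/√30, so θ_min ≈ 24.09°.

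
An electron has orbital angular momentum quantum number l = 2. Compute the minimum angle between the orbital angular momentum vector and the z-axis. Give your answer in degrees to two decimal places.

θ_min ≈ 35.26°

|L| = √(l(l+1)) ℏ = √6 ℏ.
The smallest angle corresponds to the largest L_z, i.e. m_l = l = 2, giving L_z = 2ℏ.
cos θ_min = 2/√6, so θ_min ≈ 35.26°.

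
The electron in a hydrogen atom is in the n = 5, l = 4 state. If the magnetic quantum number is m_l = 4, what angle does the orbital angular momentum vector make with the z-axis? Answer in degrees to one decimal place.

θ ≈ 26.6°

|L|² = l(l+1)ℏ² = 20ℏ², so |L| = 2√5 ℏ.
L_z = m_l ℏ = 4ℏ.
cos θ = L_z/|L| = 4/√20, so θ ≈ 26.6°.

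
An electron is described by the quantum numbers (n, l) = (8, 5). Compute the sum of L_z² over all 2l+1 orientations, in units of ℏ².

Σ(L_z)² = 110 ℏ²

m_l runs from −5 to 5, i.e. {-5, -4, -3, -2, -1, 0, 1, 2, 3, 4, 5}.
Σ m_l² = 2·(1 + 4 + 9 + 16 + 25) = 110.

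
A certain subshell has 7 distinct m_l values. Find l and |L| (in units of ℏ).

2l + 1 = 7 ⇒ l = 3.
|L| = ℏ√(l(l+1)) = ℏ√(3·4) = 2√3 ℏ.

l = 3, |L| = 2√3 ℏ ≈ 3.464ℏ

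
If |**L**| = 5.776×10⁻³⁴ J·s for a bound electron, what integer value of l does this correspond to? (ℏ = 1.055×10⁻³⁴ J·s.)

l = 5

In units of ℏ, |L| ≈ 5.475.
Set l(l+1) = 29.97; the integer solution is l = 5.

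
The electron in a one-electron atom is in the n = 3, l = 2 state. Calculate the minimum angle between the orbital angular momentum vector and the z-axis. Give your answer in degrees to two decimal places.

θ_min ≈ 35.26°

|L| = ℏ√(l(l+1)) = √6 ℏ.
The smallest angle corresponds to the largest L_z, i.e. m_l = l = 2, giving L_z = 2ℏ.
cos θ_min = 2/√6, so θ_min ≈ 35.26°.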